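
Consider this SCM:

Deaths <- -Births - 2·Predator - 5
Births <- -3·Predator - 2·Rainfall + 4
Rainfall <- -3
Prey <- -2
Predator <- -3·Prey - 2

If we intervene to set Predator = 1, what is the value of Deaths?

do(Predator=1) replaces the equation Predator <- -3·Prey - 2 with the constant Predator = 1.
Births = -3·Predator - 2·Rainfall + 4  [with Predator=1, Rainfall=-3]  = 7
Deaths = -Births - 2·Predator - 5  [with Births=7, Predator=1]  = -14

-14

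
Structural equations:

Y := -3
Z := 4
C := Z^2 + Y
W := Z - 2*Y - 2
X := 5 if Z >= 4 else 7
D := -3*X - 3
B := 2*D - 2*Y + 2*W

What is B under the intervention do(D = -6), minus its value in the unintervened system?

Intervening sets D = -6 and removes its equation (D := -3*X - 3).
W = Z - 2*Y - 2  [with Z=4, Y=-3]  = 8
B = 2*D - 2*Y + 2*W  [with D=-6, Y=-3, W=8]  = 10
Without intervention: W = Z - 2*Y - 2  [with Z=4, Y=-3]  = 8; X = 5 if Z >= 4 else 7  [with Z=4]  = 5; D = -3*X - 3  [with X=5]  = -18; B = 2*D - 2*Y + 2*W  [with D=-18, Y=-3, W=8]  = -14.
Change = 10 − (-14) = 24.

24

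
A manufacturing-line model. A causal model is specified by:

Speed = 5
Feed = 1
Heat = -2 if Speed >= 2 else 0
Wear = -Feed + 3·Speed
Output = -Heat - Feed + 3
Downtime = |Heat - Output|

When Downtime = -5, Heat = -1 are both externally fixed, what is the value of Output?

3

Under do(Downtime = -5, Heat = -1), each intervened variable's structural equation is replaced by its fixed value.
Output = -Heat - Feed + 3  [with Heat=-1, Feed=1]  = 3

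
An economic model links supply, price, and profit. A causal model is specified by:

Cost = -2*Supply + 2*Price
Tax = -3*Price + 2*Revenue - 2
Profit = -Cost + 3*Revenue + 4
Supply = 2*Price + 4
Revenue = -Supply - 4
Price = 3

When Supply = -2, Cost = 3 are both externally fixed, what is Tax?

Under do(Supply = -2, Cost = 3), each intervened variable's structural equation is replaced by its fixed value.
Revenue = -Supply - 4  [with Supply=-2]  = -2
Tax = -3*Price + 2*Revenue - 2  [with Price=3, Revenue=-2]  = -15

-15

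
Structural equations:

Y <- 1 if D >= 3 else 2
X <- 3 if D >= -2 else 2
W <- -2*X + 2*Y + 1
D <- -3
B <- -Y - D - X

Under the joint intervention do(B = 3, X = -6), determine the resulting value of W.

The joint intervention fixes B = 3, X = -6, removing each variable's own equation.
Y = 1 if D >= 3 else 2  [with D=-3]  = 2
W = -2*X + 2*Y + 1  [with X=-6, Y=2]  = 17

17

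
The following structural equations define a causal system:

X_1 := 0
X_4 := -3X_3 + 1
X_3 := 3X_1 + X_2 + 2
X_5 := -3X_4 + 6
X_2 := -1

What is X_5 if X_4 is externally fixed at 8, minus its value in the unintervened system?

-30

Intervening sets X_4 = 8 and removes its equation (X_4 := -3X_3 + 1).
X_5 = -3X_4 + 6  [with X_4=8]  = -18
Without intervention: X_3 = 3X_1 + X_2 + 2  [with X_1=0, X_2=-1]  = 1; X_4 = -3X_3 + 1  [with X_3=1]  = -2; X_5 = -3X_4 + 6  [with X_4=-2]  = 12.
Change = -18 − 12 = -30.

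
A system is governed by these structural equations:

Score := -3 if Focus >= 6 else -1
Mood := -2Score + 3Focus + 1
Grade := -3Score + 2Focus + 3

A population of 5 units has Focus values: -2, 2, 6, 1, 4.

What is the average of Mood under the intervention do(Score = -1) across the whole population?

The intervention sets Score=-1 in all 5 units regardless of Focus. Recomputing Mood per unit gives -3, 9, 21, 6, 15; average 9.6.

9.6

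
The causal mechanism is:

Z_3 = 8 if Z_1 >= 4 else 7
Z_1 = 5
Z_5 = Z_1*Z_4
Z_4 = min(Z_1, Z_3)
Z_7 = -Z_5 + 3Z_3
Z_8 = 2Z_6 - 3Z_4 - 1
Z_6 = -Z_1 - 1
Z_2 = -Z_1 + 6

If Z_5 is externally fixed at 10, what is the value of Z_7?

14

Under do(Z_5=10), the mechanism Z_5 = Z_1*Z_4 is discarded; Z_5 is fixed at 10.
Z_3 = 8 if Z_1 >= 4 else 7  [with Z_1=5]  = 8
Z_7 = -Z_5 + 3Z_3  [with Z_5=10, Z_3=8]  = 14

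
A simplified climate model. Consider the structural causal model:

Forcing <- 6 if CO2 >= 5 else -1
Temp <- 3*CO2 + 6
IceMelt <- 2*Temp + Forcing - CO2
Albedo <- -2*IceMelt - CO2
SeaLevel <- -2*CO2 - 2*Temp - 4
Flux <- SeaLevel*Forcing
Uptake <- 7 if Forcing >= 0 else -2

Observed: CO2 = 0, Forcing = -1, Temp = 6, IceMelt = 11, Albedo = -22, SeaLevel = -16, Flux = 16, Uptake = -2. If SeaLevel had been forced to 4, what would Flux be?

Intervening sets SeaLevel = 4 and removes its equation (SeaLevel <- -2*CO2 - 2*Temp - 4).
Forcing = 6 if CO2 >= 5 else -1  [with CO2=0]  = -1
Flux = SeaLevel*Forcing  [with SeaLevel=4, Forcing=-1]  = -4

-4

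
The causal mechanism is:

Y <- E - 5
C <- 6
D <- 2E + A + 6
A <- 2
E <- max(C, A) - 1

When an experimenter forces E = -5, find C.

6

Under do(E=-5), the mechanism E <- max(C, A) - 1 is discarded; E is fixed at -5.
C is not downstream of the intervention, so its value is determined by the original equations.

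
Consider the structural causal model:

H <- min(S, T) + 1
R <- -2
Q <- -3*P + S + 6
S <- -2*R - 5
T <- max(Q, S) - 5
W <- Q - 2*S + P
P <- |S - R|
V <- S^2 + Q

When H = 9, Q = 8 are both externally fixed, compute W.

Under do(H = 9, Q = 8), each intervened variable's structural equation is replaced by its fixed value.
S = -2*R - 5  [with R=-2]  = -1
P = |S - R|  [with S=-1, R=-2]  = 1
W = Q - 2*S + P  [with Q=8, S=-1, P=1]  = 11

11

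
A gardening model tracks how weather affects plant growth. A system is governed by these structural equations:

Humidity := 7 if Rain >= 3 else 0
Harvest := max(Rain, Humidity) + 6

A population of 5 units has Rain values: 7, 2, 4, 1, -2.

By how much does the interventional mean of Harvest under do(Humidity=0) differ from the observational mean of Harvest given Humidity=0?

1.8

Every unit gets Humidity=0 under the intervention. Harvest values become 13, 8, 10, 7, 6; E[Harvest|do(Humidity=0)] = 8.8.
Conditioning on Humidity=0 selects the 3 unit(s) with Rain ∈ {2, 1, -2}. Their Harvest values: 8, 7, 6. Mean = 7.
Difference = 8.8 − 7 = 1.8.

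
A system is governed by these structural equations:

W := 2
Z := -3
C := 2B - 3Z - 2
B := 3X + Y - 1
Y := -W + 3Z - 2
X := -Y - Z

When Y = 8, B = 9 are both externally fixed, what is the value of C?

Setting Y = 8, B = 9 by intervention discards those variables' equations.
C = 2B - 3Z - 2  [with B=9, Z=-3]  = 25

25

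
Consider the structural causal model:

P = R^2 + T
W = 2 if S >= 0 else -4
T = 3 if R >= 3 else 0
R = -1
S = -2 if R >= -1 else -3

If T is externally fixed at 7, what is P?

The intervention breaks the incoming arrows to T: T = 3 if R >= 3 else 0 no longer applies, and T = 7.
P = R^2 + T  [with R=-1, T=7]  = 8

8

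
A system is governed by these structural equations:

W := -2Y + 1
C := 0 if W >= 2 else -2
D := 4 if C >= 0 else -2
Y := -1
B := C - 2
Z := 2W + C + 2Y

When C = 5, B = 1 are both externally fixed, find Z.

The joint intervention fixes C = 5, B = 1, removing each variable's own equation.
W = -2Y + 1  [with Y=-1]  = 3
Z = 2W + C + 2Y  [with W=3, C=5, Y=-1]  = 9

9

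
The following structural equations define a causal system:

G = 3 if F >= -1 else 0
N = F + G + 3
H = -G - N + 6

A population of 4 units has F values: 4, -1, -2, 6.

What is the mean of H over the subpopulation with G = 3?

Observing G=3 restricts to units where G's equation naturally yields 3: F ∈ {4, -1, 6}. In that subpopulation H = -7, -2, -9, mean -6.

-6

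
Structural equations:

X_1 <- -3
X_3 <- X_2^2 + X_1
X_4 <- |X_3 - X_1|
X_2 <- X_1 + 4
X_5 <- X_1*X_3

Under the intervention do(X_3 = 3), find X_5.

-9

do(X_3=3) replaces the equation X_3 <- X_2^2 + X_1 with the constant X_3 = 3.
X_5 = X_1*X_3  [with X_1=-3, X_3=3]  = -9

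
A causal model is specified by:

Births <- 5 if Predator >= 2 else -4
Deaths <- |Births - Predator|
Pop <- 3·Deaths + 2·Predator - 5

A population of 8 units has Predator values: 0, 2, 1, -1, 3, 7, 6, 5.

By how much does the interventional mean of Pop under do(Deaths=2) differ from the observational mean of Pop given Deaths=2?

-4.25

The intervention sets Deaths=2 in all 8 units regardless of Predator. Recomputing Pop per unit gives 1, 5, 3, -1, 7, 15, 13, 11; average 6.75.
E[Pop|Deaths=2] averages over only the 2 units with Deaths=2 (Predator = 3, 7): Pop = 7, 15, mean 11.
Difference = 6.75 − 11 = -4.25.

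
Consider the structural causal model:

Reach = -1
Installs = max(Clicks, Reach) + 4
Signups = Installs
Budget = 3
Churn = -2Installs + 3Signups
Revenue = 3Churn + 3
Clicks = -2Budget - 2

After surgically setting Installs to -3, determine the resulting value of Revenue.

-6

The intervention breaks the incoming arrows to Installs: Installs = max(Clicks, Reach) + 4 no longer applies, and Installs = -3.
Signups = Installs  [with Installs=-3]  = -3
Churn = -2Installs + 3Signups  [with Installs=-3, Signups=-3]  = -3
Revenue = 3Churn + 3  [with Churn=-3]  = -6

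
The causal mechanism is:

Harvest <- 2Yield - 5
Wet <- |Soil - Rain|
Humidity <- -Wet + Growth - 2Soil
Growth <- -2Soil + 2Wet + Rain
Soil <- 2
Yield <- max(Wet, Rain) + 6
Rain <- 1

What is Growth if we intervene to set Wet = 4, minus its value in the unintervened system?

6

The intervention breaks the incoming arrows to Wet: Wet <- |Soil - Rain| no longer applies, and Wet = 4.
Growth = -2Soil + 2Wet + Rain  [with Soil=2, Wet=4, Rain=1]  = 5
Without intervention: Wet = |Soil - Rain|  [with Soil=2, Rain=1]  = 1; Growth = -2Soil + 2Wet + Rain  [with Soil=2, Wet=1, Rain=1]  = -1.
Change = 5 − (-1) = 6.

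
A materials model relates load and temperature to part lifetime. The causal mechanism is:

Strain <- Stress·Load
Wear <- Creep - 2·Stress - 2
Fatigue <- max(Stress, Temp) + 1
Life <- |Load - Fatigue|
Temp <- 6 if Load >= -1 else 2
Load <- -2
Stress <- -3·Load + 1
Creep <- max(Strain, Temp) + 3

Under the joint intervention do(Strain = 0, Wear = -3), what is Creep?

The joint intervention fixes Strain = 0, Wear = -3, removing each variable's own equation.
Temp = 6 if Load >= -1 else 2  [with Load=-2]  = 2
Creep = max(Strain, Temp) + 3  [with Strain=0, Temp=2]  = 5

5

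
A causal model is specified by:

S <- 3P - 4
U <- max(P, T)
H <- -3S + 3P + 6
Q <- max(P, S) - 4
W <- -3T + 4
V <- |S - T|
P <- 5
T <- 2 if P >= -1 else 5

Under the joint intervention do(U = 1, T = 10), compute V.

1

Under do(U = 1, T = 10), each intervened variable's structural equation is replaced by its fixed value.
S = 3P - 4  [with P=5]  = 11
V = |S - T|  [with S=11, T=10]  = 1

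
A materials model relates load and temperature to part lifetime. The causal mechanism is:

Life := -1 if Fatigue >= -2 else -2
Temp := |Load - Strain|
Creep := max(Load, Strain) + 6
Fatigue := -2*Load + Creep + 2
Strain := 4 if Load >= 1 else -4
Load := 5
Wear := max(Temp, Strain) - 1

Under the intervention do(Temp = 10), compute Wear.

9

do(Temp=10) replaces the equation Temp := |Load - Strain| with the constant Temp = 10.
Strain = 4 if Load >= 1 else -4  [with Load=5]  = 4
Wear = max(Temp, Strain) - 1  [with Temp=10, Strain=4]  = 9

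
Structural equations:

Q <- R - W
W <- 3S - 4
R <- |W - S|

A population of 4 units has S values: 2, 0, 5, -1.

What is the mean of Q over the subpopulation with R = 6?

4

Observing R=6 restricts to units where R's equation naturally yields 6: S ∈ {5, -1}. In that subpopulation Q = -5, 13, mean 4.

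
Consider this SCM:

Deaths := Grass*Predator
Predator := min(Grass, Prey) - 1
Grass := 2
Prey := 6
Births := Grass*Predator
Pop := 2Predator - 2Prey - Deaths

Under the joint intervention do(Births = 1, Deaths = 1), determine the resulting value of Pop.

-11

The joint intervention fixes Births = 1, Deaths = 1, removing each variable's own equation.
Predator = min(Grass, Prey) - 1  [with Grass=2, Prey=6]  = 1
Pop = 2Predator - 2Prey - Deaths  [with Predator=1, Prey=6, Deaths=1]  = -11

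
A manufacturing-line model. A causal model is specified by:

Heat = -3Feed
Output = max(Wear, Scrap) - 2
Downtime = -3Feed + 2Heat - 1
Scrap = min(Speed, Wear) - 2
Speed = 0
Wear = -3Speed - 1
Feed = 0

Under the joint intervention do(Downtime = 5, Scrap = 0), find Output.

Setting Downtime = 5, Scrap = 0 by intervention discards those variables' equations.
Wear = -3Speed - 1  [with Speed=0]  = -1
Output = max(Wear, Scrap) - 2  [with Wear=-1, Scrap=0]  = -2

-2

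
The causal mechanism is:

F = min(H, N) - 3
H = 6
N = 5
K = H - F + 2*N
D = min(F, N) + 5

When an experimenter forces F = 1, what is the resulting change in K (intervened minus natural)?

The intervention breaks the incoming arrows to F: F = min(H, N) - 3 no longer applies, and F = 1.
K = H - F + 2*N  [with H=6, F=1, N=5]  = 15
Without intervention: F = min(H, N) - 3  [with H=6, N=5]  = 2; K = H - F + 2*N  [with H=6, F=2, N=5]  = 14.
Change = 15 − 14 = 1.

1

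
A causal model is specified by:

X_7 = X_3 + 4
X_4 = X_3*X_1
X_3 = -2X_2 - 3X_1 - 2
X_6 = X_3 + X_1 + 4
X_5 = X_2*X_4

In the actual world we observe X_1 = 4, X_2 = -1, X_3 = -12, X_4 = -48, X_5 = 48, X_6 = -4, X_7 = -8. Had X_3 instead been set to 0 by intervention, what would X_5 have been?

0

do(X_3=0) replaces the equation X_3 = -2X_2 - 3X_1 - 2 with the constant X_3 = 0.
X_4 = X_3*X_1  [with X_3=0, X_1=4]  = 0
X_5 = X_2*X_4  [with X_2=-1, X_4=0]  = 0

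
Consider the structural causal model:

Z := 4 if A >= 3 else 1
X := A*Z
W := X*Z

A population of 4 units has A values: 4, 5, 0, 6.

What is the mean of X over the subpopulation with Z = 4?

Observing Z=4 restricts to units where Z's equation naturally yields 4: A ∈ {4, 5, 6}. In that subpopulation X = 16, 20, 24, mean 20.

20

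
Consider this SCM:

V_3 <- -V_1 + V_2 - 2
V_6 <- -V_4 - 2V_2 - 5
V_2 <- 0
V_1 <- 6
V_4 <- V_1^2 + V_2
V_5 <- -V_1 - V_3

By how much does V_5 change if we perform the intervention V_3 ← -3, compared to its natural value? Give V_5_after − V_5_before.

do(V_3=-3) replaces the equation V_3 <- -V_1 + V_2 - 2 with the constant V_3 = -3.
V_5 = -V_1 - V_3  [with V_1=6, V_3=-3]  = -3
Without intervention: V_3 = -V_1 + V_2 - 2  [with V_1=6, V_2=0]  = -8; V_5 = -V_1 - V_3  [with V_1=6, V_3=-8]  = 2.
Change = -3 − 2 = -5.

-5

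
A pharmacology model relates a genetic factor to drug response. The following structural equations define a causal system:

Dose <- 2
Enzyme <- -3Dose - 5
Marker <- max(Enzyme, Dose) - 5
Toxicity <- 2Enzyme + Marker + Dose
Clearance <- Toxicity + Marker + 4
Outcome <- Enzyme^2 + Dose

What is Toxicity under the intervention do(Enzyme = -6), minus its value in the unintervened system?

10

Under do(Enzyme=-6), the mechanism Enzyme <- -3Dose - 5 is discarded; Enzyme is fixed at -6.
Marker = max(Enzyme, Dose) - 5  [with Enzyme=-6, Dose=2]  = -3
Toxicity = 2Enzyme + Marker + Dose  [with Enzyme=-6, Marker=-3, Dose=2]  = -13
Without intervention: Enzyme = -3Dose - 5  [with Dose=2]  = -11; Marker = max(Enzyme, Dose) - 5  [with Enzyme=-11, Dose=2]  = -3; Toxicity = 2Enzyme + Marker + Dose  [with Enzyme=-11, Marker=-3, Dose=2]  = -23.
Change = -13 − (-23) = 10.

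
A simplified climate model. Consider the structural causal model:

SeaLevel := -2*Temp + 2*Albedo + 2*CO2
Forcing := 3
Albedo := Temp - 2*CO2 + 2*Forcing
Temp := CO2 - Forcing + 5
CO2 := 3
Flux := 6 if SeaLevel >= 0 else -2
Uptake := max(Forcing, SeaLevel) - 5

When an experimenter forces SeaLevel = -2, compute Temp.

do(SeaLevel=-2) replaces the equation SeaLevel := -2*Temp + 2*Albedo + 2*CO2 with the constant SeaLevel = -2.
Temp is not downstream of the intervention, so its value is determined by the original equations.
Temp = CO2 - Forcing + 5  [with CO2=3, Forcing=3]  = 5

5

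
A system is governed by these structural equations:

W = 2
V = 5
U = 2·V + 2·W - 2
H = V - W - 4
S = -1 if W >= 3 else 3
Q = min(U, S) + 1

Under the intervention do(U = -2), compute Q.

The intervention breaks the incoming arrows to U: U = 2·V + 2·W - 2 no longer applies, and U = -2.
S = -1 if W >= 3 else 3  [with W=2]  = 3
Q = min(U, S) + 1  [with U=-2, S=3]  = -1

-1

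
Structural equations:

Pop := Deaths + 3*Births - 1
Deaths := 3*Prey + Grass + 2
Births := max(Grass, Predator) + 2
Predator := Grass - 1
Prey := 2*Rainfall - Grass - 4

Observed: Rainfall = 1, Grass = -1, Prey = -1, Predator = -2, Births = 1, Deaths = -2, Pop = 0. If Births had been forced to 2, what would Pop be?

Under do(Births=2), the mechanism Births := max(Grass, Predator) + 2 is discarded; Births is fixed at 2.
Prey = 2*Rainfall - Grass - 4  [with Rainfall=1, Grass=-1]  = -1
Deaths = 3*Prey + Grass + 2  [with Prey=-1, Grass=-1]  = -2
Pop = Deaths + 3*Births - 1  [with Deaths=-2, Births=2]  = 3

3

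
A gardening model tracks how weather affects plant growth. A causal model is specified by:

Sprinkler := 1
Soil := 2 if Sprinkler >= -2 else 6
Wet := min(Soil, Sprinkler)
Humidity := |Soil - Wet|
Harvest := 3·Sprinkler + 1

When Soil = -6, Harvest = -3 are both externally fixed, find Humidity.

The joint intervention fixes Soil = -6, Harvest = -3, removing each variable's own equation.
Wet = min(Soil, Sprinkler)  [with Soil=-6, Sprinkler=1]  = -6
Humidity = |Soil - Wet|  [with Soil=-6, Wet=-6]  = 0

0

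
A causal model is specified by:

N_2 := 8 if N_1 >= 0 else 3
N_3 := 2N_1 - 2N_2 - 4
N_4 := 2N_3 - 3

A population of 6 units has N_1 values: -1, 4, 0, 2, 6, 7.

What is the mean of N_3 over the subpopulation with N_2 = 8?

E[N_3|N_2=8] averages over only the 5 units with N_2=8 (N_1 = 4, 0, 2, 6, 7): N_3 = -12, -20, -16, -8, -6, mean -12.4.

-12.4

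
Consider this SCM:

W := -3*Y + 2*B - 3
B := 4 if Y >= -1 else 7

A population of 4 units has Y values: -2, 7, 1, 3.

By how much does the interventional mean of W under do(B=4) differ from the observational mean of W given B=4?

4.25

do(B=4) breaks B's dependence on Y. With B=4 fixed, W across the units is 11, -16, 2, -4, mean -1.75.
E[W|B=4] averages over only the 3 units with B=4 (Y = 7, 1, 3): W = -16, 2, -4, mean -6.
Difference = -1.75 − (-6) = 4.25.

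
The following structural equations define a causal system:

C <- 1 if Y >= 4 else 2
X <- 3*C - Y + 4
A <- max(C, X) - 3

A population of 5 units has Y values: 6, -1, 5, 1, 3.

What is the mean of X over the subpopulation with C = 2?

E[X|C=2] averages over only the 3 units with C=2 (Y = -1, 1, 3): X = 11, 9, 7, mean 9.

9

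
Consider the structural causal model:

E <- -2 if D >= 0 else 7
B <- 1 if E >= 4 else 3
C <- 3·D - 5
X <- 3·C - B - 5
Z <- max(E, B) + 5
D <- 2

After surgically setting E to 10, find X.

Under do(E=10), the mechanism E <- -2 if D >= 0 else 7 is discarded; E is fixed at 10.
B = 1 if E >= 4 else 3  [with E=10]  = 1
C = 3·D - 5  [with D=2]  = 1
X = 3·C - B - 5  [with C=1, B=1]  = -3

-3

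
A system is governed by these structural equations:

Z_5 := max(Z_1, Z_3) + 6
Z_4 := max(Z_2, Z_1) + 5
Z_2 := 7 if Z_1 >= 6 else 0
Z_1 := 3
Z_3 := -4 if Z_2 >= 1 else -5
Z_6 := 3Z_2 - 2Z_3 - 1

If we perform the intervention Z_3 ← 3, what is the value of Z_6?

The intervention breaks the incoming arrows to Z_3: Z_3 := -4 if Z_2 >= 1 else -5 no longer applies, and Z_3 = 3.
Z_2 = 7 if Z_1 >= 6 else 0  [with Z_1=3]  = 0
Z_6 = 3Z_2 - 2Z_3 - 1  [with Z_2=0, Z_3=3]  = -7

-7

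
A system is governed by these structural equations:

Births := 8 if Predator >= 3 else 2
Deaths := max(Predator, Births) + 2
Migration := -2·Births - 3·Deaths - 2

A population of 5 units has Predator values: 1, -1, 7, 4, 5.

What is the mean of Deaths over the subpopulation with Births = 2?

Conditioning on Births=2 selects the 2 unit(s) with Predator ∈ {1, -1}. Their Deaths values: 4, 4. Mean = 4.

4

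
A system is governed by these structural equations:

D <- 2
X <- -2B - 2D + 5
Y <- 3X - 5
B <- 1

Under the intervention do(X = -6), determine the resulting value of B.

Under do(X=-6), the mechanism X <- -2B - 2D + 5 is discarded; X is fixed at -6.
B is not downstream of the intervention, so its value is determined by the original equations.

1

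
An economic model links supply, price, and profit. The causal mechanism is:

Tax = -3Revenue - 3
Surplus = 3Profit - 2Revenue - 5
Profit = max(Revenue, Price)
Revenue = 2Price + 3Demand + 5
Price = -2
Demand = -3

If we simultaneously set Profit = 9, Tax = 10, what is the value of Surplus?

38

Setting Profit = 9, Tax = 10 by intervention discards those variables' equations.
Revenue = 2Price + 3Demand + 5  [with Price=-2, Demand=-3]  = -8
Surplus = 3Profit - 2Revenue - 5  [with Profit=9, Revenue=-8]  = 38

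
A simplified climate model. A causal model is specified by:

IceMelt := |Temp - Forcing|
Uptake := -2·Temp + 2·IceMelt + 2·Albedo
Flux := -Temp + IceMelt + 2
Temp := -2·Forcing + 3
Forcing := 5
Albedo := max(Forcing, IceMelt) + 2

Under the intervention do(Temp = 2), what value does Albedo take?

Under do(Temp=2), the mechanism Temp := -2·Forcing + 3 is discarded; Temp is fixed at 2.
IceMelt = |Temp - Forcing|  [with Temp=2, Forcing=5]  = 3
Albedo = max(Forcing, IceMelt) + 2  [with Forcing=5, IceMelt=3]  = 7

7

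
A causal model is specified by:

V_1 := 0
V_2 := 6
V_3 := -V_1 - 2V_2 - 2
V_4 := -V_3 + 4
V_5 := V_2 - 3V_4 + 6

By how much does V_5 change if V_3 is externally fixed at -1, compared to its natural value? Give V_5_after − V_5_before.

do(V_3=-1) replaces the equation V_3 := -V_1 - 2V_2 - 2 with the constant V_3 = -1.
V_4 = -V_3 + 4  [with V_3=-1]  = 5
V_5 = V_2 - 3V_4 + 6  [with V_2=6, V_4=5]  = -3
Without intervention: V_3 = -V_1 - 2V_2 - 2  [with V_1=0, V_2=6]  = -14; V_4 = -V_3 + 4  [with V_3=-14]  = 18; V_5 = V_2 - 3V_4 + 6  [with V_2=6, V_4=18]  = -42.
Change = -3 − (-42) = 39.

39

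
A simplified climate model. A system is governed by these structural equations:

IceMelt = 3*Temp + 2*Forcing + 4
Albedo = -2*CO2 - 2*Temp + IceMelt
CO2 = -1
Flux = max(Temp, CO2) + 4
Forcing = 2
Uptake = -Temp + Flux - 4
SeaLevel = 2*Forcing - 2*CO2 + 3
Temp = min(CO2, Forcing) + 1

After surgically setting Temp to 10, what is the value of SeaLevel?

9

The intervention breaks the incoming arrows to Temp: Temp = min(CO2, Forcing) + 1 no longer applies, and Temp = 10.
No directed path runs from Temp to SeaLevel, so SeaLevel keeps its natural value.
SeaLevel = 2*Forcing - 2*CO2 + 3  [with Forcing=2, CO2=-1]  = 9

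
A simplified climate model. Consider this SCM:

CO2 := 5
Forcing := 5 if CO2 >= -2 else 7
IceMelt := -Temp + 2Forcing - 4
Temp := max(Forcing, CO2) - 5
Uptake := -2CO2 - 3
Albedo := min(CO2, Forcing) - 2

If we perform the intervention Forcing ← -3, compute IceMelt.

-10

Under do(Forcing=-3), the mechanism Forcing := 5 if CO2 >= -2 else 7 is discarded; Forcing is fixed at -3.
Temp = max(Forcing, CO2) - 5  [with Forcing=-3, CO2=5]  = 0
IceMelt = -Temp + 2Forcing - 4  [with Temp=0, Forcing=-3]  = -10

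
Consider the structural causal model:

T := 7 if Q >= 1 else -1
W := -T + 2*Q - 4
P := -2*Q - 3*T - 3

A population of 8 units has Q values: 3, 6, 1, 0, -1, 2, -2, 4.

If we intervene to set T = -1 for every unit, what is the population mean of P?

-3.25

Under do(T=-1), T's equation is replaced by T=-1 for every unit. Per-unit P: -6, -12, -2, 0, 2, -4, 4, -8. Mean = -3.25.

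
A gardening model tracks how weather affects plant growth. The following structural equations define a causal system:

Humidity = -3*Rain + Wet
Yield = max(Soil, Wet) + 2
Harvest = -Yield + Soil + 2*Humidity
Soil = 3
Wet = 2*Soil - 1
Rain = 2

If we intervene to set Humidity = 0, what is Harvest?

Under do(Humidity=0), the mechanism Humidity = -3*Rain + Wet is discarded; Humidity is fixed at 0.
Wet = 2*Soil - 1  [with Soil=3]  = 5
Yield = max(Soil, Wet) + 2  [with Soil=3, Wet=5]  = 7
Harvest = -Yield + Soil + 2*Humidity  [with Yield=7, Soil=3, Humidity=0]  = -4

-4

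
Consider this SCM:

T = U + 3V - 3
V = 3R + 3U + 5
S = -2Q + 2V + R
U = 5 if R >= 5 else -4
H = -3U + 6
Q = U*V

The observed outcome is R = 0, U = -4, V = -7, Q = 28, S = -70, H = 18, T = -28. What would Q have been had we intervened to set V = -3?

The intervention breaks the incoming arrows to V: V = 3R + 3U + 5 no longer applies, and V = -3.
U = 5 if R >= 5 else -4  [with R=0]  = -4
Q = U*V  [with U=-4, V=-3]  = 12

12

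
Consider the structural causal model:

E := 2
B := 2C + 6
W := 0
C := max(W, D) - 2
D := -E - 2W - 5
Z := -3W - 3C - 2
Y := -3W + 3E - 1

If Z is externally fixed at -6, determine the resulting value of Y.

do(Z=-6) replaces the equation Z := -3W - 3C - 2 with the constant Z = -6.
Y is not downstream of the intervention, so its value is determined by the original equations.
Y = -3W + 3E - 1  [with W=0, E=2]  = 5

5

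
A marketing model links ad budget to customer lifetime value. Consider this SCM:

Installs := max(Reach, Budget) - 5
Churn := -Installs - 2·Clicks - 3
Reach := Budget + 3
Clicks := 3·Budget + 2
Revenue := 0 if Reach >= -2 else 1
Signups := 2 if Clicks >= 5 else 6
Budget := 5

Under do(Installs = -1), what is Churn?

-36

Under do(Installs=-1), the mechanism Installs := max(Reach, Budget) - 5 is discarded; Installs is fixed at -1.
Clicks = 3·Budget + 2  [with Budget=5]  = 17
Churn = -Installs - 2·Clicks - 3  [with Installs=-1, Clicks=17]  = -36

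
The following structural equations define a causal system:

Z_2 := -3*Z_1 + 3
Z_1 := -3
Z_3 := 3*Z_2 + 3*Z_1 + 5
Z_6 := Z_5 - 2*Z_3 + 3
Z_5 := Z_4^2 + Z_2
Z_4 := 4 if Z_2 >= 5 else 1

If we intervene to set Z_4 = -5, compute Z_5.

Intervening sets Z_4 = -5 and removes its equation (Z_4 := 4 if Z_2 >= 5 else 1).
Z_2 = -3*Z_1 + 3  [with Z_1=-3]  = 12
Z_5 = Z_4^2 + Z_2  [with Z_4=-5, Z_2=12]  = 37

37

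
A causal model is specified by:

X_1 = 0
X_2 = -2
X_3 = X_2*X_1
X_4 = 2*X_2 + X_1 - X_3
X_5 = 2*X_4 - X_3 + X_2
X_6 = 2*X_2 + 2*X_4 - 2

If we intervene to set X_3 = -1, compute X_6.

The intervention breaks the incoming arrows to X_3: X_3 = X_2*X_1 no longer applies, and X_3 = -1.
X_4 = 2*X_2 + X_1 - X_3  [with X_2=-2, X_1=0, X_3=-1]  = -3
X_6 = 2*X_2 + 2*X_4 - 2  [with X_2=-2, X_4=-3]  = -12

-12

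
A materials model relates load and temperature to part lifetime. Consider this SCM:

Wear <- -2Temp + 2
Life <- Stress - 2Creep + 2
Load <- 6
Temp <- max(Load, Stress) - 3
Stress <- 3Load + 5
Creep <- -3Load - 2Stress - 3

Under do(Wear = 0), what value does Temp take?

do(Wear=0) replaces the equation Wear <- -2Temp + 2 with the constant Wear = 0.
Temp is not downstream of the intervention, so its value is determined by the original equations.
Stress = 3Load + 5  [with Load=6]  = 23
Temp = max(Load, Stress) - 3  [with Load=6, Stress=23]  = 20

20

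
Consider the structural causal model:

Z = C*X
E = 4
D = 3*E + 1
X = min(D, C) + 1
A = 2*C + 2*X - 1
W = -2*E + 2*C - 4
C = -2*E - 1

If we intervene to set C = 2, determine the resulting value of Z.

6

The intervention breaks the incoming arrows to C: C = -2*E - 1 no longer applies, and C = 2.
D = 3*E + 1  [with E=4]  = 13
X = min(D, C) + 1  [with D=13, C=2]  = 3
Z = C*X  [with C=2, X=3]  = 6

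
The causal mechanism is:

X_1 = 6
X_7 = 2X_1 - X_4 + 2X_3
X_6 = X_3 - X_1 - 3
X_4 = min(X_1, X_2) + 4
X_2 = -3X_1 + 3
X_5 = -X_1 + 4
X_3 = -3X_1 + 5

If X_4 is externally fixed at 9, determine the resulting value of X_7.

The intervention breaks the incoming arrows to X_4: X_4 = min(X_1, X_2) + 4 no longer applies, and X_4 = 9.
X_3 = -3X_1 + 5  [with X_1=6]  = -13
X_7 = 2X_1 - X_4 + 2X_3  [with X_1=6, X_4=9, X_3=-13]  = -23

-23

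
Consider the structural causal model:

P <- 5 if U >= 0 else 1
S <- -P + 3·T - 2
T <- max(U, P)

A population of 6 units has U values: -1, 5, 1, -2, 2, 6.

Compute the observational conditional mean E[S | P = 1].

Observing P=1 restricts to units where P's equation naturally yields 1: U ∈ {-1, -2}. In that subpopulation S = 0, 0, mean 0.

0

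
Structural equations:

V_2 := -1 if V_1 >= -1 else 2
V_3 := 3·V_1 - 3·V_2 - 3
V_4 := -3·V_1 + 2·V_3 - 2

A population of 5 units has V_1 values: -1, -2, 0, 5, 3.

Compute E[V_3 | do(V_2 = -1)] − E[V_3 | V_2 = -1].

do(V_2=-1) breaks V_2's dependence on V_1. With V_2=-1 fixed, V_3 across the units is -3, -6, 0, 15, 9, mean 3.
E[V_3|V_2=-1] averages over only the 4 units with V_2=-1 (V_1 = -1, 0, 5, 3): V_3 = -3, 0, 15, 9, mean 5.25.
Difference = 3 − 5.25 = -2.25.

-2.25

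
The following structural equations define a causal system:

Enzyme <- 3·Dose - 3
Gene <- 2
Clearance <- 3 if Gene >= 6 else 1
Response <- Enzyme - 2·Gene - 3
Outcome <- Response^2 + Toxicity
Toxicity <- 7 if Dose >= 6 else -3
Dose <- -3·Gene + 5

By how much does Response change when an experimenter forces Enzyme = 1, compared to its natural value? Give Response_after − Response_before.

7

The intervention breaks the incoming arrows to Enzyme: Enzyme <- 3·Dose - 3 no longer applies, and Enzyme = 1.
Response = Enzyme - 2·Gene - 3  [with Enzyme=1, Gene=2]  = -6
Without intervention: Dose = -3·Gene + 5  [with Gene=2]  = -1; Enzyme = 3·Dose - 3  [with Dose=-1]  = -6; Response = Enzyme - 2·Gene - 3  [with Enzyme=-6, Gene=2]  = -13.
Change = -6 − (-13) = 7.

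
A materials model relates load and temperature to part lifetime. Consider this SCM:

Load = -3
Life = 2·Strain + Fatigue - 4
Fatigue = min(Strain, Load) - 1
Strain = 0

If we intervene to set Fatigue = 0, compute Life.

The intervention breaks the incoming arrows to Fatigue: Fatigue = min(Strain, Load) - 1 no longer applies, and Fatigue = 0.
Life = 2·Strain + Fatigue - 4  [with Strain=0, Fatigue=0]  = -4

-4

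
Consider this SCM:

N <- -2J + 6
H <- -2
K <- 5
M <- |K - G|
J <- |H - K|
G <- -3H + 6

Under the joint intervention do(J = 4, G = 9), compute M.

4

Setting J = 4, G = 9 by intervention discards those variables' equations.
M = |K - G|  [with K=5, G=9]  = 4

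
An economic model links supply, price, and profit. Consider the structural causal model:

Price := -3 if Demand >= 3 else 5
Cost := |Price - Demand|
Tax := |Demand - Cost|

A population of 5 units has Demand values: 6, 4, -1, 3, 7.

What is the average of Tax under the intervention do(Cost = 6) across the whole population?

Every unit gets Cost=6 under the intervention. Tax values become 0, 2, 7, 3, 1; E[Tax|do(Cost=6)] = 2.6.

2.6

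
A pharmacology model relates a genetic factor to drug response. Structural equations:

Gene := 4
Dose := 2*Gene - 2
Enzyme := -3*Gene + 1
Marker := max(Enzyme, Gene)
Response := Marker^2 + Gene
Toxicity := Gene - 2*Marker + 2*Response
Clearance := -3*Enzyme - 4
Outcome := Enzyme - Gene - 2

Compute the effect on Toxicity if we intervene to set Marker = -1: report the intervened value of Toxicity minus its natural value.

Under do(Marker=-1), the mechanism Marker := max(Enzyme, Gene) is discarded; Marker is fixed at -1.
Response = Marker^2 + Gene  [with Marker=-1, Gene=4]  = 5
Toxicity = Gene - 2*Marker + 2*Response  [with Gene=4, Marker=-1, Response=5]  = 16
Without intervention: Enzyme = -3*Gene + 1  [with Gene=4]  = -11; Marker = max(Enzyme, Gene)  [with Enzyme=-11, Gene=4]  = 4; Response = Marker^2 + Gene  [with Marker=4, Gene=4]  = 20; Toxicity = Gene - 2*Marker + 2*Response  [with Gene=4, Marker=4, Response=20]  = 36.
Change = 16 − 36 = -20.

-20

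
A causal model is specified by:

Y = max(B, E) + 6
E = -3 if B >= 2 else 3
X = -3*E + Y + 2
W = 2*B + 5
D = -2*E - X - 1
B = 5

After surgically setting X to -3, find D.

Under do(X=-3), the mechanism X = -3*E + Y + 2 is discarded; X is fixed at -3.
E = -3 if B >= 2 else 3  [with B=5]  = -3
D = -2*E - X - 1  [with E=-3, X=-3]  = 8

8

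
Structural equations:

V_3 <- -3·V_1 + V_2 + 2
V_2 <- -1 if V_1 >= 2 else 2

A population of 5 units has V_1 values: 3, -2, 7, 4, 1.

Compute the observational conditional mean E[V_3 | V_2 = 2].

Conditioning on V_2=2 selects the 2 unit(s) with V_1 ∈ {-2, 1}. Their V_3 values: 10, 1. Mean = 5.5.

5.5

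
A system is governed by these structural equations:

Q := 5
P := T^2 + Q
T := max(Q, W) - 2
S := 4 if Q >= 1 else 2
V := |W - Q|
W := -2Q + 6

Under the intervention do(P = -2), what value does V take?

do(P=-2) replaces the equation P := T^2 + Q with the constant P = -2.
No directed path runs from P to V, so V keeps its natural value.
W = -2Q + 6  [with Q=5]  = -4
V = |W - Q|  [with W=-4, Q=5]  = 9

9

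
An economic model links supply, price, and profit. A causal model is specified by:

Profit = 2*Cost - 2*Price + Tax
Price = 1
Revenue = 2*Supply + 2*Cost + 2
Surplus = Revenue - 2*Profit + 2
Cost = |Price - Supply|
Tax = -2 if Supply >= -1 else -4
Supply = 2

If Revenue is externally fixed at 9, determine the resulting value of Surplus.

15

The intervention breaks the incoming arrows to Revenue: Revenue = 2*Supply + 2*Cost + 2 no longer applies, and Revenue = 9.
Cost = |Price - Supply|  [with Price=1, Supply=2]  = 1
Tax = -2 if Supply >= -1 else -4  [with Supply=2]  = -2
Profit = 2*Cost - 2*Price + Tax  [with Cost=1, Price=1, Tax=-2]  = -2
Surplus = Revenue - 2*Profit + 2  [with Revenue=9, Profit=-2]  = 15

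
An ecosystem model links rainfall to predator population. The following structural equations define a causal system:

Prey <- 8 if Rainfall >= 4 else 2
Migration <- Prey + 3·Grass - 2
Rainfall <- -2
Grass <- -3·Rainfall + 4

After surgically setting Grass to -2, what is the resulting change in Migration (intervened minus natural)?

-36

Under do(Grass=-2), the mechanism Grass <- -3·Rainfall + 4 is discarded; Grass is fixed at -2.
Prey = 8 if Rainfall >= 4 else 2  [with Rainfall=-2]  = 2
Migration = Prey + 3·Grass - 2  [with Prey=2, Grass=-2]  = -6
Without intervention: Grass = -3·Rainfall + 4  [with Rainfall=-2]  = 10; Prey = 8 if Rainfall >= 4 else 2  [with Rainfall=-2]  = 2; Migration = Prey + 3·Grass - 2  [with Prey=2, Grass=10]  = 30.
Change = -6 − 30 = -36.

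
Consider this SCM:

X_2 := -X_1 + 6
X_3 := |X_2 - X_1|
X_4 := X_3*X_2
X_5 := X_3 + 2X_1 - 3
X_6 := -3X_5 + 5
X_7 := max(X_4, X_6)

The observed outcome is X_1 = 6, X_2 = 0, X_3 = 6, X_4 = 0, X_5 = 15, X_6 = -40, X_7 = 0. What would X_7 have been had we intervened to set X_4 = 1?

The intervention breaks the incoming arrows to X_4: X_4 := X_3*X_2 no longer applies, and X_4 = 1.
X_2 = -X_1 + 6  [with X_1=6]  = 0
X_3 = |X_2 - X_1|  [with X_2=0, X_1=6]  = 6
X_5 = X_3 + 2X_1 - 3  [with X_3=6, X_1=6]  = 15
X_6 = -3X_5 + 5  [with X_5=15]  = -40
X_7 = max(X_4, X_6)  [with X_4=1, X_6=-40]  = 1

1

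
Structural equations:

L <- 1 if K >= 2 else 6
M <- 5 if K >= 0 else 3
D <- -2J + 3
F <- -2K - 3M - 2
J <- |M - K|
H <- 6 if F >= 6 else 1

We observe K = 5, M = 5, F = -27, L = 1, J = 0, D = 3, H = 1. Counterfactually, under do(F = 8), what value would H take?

6

The intervention breaks the incoming arrows to F: F <- -2K - 3M - 2 no longer applies, and F = 8.
H = 6 if F >= 6 else 1  [with F=8]  = 6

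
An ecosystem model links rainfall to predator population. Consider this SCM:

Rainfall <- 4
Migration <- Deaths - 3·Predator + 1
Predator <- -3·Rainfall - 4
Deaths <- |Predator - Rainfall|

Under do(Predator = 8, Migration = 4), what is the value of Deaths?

4

The joint intervention fixes Predator = 8, Migration = 4, removing each variable's own equation.
Deaths = |Predator - Rainfall|  [with Predator=8, Rainfall=4]  = 4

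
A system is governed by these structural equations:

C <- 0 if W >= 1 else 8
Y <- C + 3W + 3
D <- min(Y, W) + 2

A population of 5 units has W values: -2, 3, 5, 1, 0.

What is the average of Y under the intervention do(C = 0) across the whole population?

Every unit gets C=0 under the intervention. Y values become -3, 12, 18, 6, 3; E[Y|do(C=0)] = 7.2.

7.2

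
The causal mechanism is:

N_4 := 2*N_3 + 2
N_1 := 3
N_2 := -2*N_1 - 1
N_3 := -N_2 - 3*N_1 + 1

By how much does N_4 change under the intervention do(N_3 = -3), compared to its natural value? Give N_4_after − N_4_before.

The intervention breaks the incoming arrows to N_3: N_3 := -N_2 - 3*N_1 + 1 no longer applies, and N_3 = -3.
N_4 = 2*N_3 + 2  [with N_3=-3]  = -4
Without intervention: N_2 = -2*N_1 - 1  [with N_1=3]  = -7; N_3 = -N_2 - 3*N_1 + 1  [with N_2=-7, N_1=3]  = -1; N_4 = 2*N_3 + 2  [with N_3=-1]  = 0.
Change = -4 − 0 = -4.

-4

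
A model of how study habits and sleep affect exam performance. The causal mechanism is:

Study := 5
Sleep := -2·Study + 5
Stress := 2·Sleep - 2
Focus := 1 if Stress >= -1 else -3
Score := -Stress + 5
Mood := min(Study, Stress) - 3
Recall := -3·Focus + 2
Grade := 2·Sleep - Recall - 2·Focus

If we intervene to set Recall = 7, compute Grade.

-11

do(Recall=7) replaces the equation Recall := -3·Focus + 2 with the constant Recall = 7.
Sleep = -2·Study + 5  [with Study=5]  = -5
Stress = 2·Sleep - 2  [with Sleep=-5]  = -12
Focus = 1 if Stress >= -1 else -3  [with Stress=-12]  = -3
Grade = 2·Sleep - Recall - 2·Focus  [with Sleep=-5, Recall=7, Focus=-3]  = -11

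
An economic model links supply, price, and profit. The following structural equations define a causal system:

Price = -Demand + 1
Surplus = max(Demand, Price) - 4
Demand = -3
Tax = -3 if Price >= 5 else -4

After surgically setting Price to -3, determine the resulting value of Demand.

-3

Under do(Price=-3), the mechanism Price = -Demand + 1 is discarded; Price is fixed at -3.
Demand is not downstream of the intervention, so its value is determined by the original equations.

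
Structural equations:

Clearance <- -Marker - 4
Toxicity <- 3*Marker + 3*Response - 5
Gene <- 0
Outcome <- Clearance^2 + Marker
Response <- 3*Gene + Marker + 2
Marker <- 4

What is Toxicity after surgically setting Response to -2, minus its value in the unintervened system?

The intervention breaks the incoming arrows to Response: Response <- 3*Gene + Marker + 2 no longer applies, and Response = -2.
Toxicity = 3*Marker + 3*Response - 5  [with Marker=4, Response=-2]  = 1
Without intervention: Response = 3*Gene + Marker + 2  [with Gene=0, Marker=4]  = 6; Toxicity = 3*Marker + 3*Response - 5  [with Marker=4, Response=6]  = 25.
Change = 1 − 25 = -24.

-24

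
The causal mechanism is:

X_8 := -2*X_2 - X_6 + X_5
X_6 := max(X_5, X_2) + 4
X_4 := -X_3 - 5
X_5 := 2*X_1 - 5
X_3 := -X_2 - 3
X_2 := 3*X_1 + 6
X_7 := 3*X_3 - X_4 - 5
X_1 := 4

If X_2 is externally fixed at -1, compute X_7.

-8

Under do(X_2=-1), the mechanism X_2 := 3*X_1 + 6 is discarded; X_2 is fixed at -1.
X_3 = -X_2 - 3  [with X_2=-1]  = -2
X_4 = -X_3 - 5  [with X_3=-2]  = -3
X_7 = 3*X_3 - X_4 - 5  [with X_3=-2, X_4=-3]  = -8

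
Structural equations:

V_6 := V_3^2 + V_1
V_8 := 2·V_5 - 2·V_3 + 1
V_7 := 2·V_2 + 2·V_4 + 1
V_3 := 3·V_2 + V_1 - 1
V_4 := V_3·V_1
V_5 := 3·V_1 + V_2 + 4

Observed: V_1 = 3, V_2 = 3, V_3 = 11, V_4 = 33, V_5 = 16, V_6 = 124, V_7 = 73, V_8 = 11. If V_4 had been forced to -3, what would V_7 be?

The intervention breaks the incoming arrows to V_4: V_4 := V_3·V_1 no longer applies, and V_4 = -3.
V_7 = 2·V_2 + 2·V_4 + 1  [with V_2=3, V_4=-3]  = 1

1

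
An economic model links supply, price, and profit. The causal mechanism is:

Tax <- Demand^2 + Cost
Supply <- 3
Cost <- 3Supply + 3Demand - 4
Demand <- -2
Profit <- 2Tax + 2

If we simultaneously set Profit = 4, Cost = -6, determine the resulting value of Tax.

Under do(Profit = 4, Cost = -6), each intervened variable's structural equation is replaced by its fixed value.
Tax = Demand^2 + Cost  [with Demand=-2, Cost=-6]  = -2

-2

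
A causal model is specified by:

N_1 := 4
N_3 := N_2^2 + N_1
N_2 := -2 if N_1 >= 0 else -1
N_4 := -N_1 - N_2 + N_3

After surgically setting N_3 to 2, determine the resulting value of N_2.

Under do(N_3=2), the mechanism N_3 := N_2^2 + N_1 is discarded; N_3 is fixed at 2.
Since N_2 is not a descendant of the intervened variable, it is unaffected.
N_2 = -2 if N_1 >= 0 else -1  [with N_1=4]  = -2

-2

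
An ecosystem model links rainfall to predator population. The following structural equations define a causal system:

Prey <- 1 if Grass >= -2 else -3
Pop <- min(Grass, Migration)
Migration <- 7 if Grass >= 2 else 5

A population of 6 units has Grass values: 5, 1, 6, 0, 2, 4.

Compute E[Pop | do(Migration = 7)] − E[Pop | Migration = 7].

-1.25

Every unit gets Migration=7 under the intervention. Pop values become 5, 1, 6, 0, 2, 4; E[Pop|do(Migration=7)] = 3.
E[Pop|Migration=7] averages over only the 4 units with Migration=7 (Grass = 5, 6, 2, 4): Pop = 5, 6, 2, 4, mean 4.25.
Difference = 3 − 4.25 = -1.25.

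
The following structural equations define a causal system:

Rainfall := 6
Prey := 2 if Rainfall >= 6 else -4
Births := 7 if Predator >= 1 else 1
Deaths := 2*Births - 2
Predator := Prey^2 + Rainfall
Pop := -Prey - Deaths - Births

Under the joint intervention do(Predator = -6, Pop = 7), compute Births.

1

Setting Predator = -6, Pop = 7 by intervention discards those variables' equations.
Births = 7 if Predator >= 1 else 1  [with Predator=-6]  = 1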